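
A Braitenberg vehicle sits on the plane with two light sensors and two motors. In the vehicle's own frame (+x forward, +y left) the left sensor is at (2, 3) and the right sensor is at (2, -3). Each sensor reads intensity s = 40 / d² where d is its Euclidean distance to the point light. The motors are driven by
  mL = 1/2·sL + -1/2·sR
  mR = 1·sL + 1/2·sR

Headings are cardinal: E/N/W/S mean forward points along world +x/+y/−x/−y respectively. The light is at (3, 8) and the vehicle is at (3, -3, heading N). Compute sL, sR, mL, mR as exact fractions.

4/9 4/9 0 2/3

left sensor world pos  = (0, -1); dL² = 90
right sensor world pos = (6, -1); dR² = 90
sL = 40/90 = 4/9
sR = 40/90 = 4/9
mL = 1/2·sL + -1/2·sR = 0
mR = 1·sL + 1/2·sR = 2/3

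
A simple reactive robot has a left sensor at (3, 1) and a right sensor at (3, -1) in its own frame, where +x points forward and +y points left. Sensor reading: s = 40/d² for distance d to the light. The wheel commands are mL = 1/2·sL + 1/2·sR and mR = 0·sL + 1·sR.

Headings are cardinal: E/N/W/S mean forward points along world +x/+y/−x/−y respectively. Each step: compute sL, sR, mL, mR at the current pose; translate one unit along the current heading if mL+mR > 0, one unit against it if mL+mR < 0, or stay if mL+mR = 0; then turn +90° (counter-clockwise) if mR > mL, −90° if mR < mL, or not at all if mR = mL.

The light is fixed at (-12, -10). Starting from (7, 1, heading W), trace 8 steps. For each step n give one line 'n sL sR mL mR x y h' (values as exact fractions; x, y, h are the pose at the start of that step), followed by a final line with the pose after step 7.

n=0: pose=(7,1,W); sL=10/89, sR=1/10; mL=189/1780, mR=1/10; mL+mR=367/1780 → advance +1; mR−mL=-11/1780 → turn -1·90°
n=1: pose=(6,1,N); sL=8/97, sR=40/557; mL=4168/54029, mR=40/557; mL+mR=8048/54029 → advance +1; mR−mL=-288/54029 → turn -1·90°
n=2: pose=(6,2,E); sL=4/61, sR=20/281; mL=1172/17141, mR=20/281; mL+mR=2392/17141 → advance +1; mR−mL=48/17141 → turn +1·90°
n=3: pose=(7,2,N); sL=40/549, sR=8/125; mL=4696/68625, mR=8/125; mL+mR=9088/68625 → advance +1; mR−mL=-304/68625 → turn -1·90°
n=4: pose=(7,3,E); sL=1/17, sR=10/157; mL=327/5338, mR=10/157; mL+mR=667/5338 → advance +1; mR−mL=13/5338 → turn +1·90°
n=5: pose=(8,3,N); sL=40/617, sR=40/697; mL=26280/430049, mR=40/697; mL+mR=50960/430049 → advance +1; mR−mL=-1600/430049 → turn -1·90°
n=6: pose=(8,4,E); sL=20/377, sR=20/349; mL=7260/131573, mR=20/349; mL+mR=14800/131573 → advance +1; mR−mL=280/131573 → turn +1·90°
n=7: pose=(9,4,N); sL=40/689, sR=40/773; mL=29240/532597, mR=40/773; mL+mR=56800/532597 → advance +1; mR−mL=-1680/532597 → turn -1·90°

0 10/89 1/10 189/1780 1/10 7 1 W
1 8/97 40/557 4168/54029 40/557 6 1 N
2 4/61 20/281 1172/17141 20/281 6 2 E
3 40/549 8/125 4696/68625 8/125 7 2 N
4 1/17 10/157 327/5338 10/157 7 3 E
5 40/617 40/697 26280/430049 40/697 8 3 N
6 20/377 20/349 7260/131573 20/349 8 4 E
7 40/689 40/773 29240/532597 40/773 9 4 N
final 9 5 E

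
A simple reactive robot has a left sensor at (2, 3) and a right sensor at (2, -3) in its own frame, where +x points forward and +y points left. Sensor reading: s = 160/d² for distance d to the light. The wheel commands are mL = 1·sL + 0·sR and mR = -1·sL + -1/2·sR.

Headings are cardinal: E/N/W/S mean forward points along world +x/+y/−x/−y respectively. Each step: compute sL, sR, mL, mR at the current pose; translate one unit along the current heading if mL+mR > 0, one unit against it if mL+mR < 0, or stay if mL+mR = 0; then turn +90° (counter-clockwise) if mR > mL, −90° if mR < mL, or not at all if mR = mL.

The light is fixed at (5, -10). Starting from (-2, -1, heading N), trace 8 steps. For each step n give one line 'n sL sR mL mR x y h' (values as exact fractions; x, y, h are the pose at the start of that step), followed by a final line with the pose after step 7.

0 160/221 160/137 160/221 -39600/30277 -2 -1 N
1 80/73 16/5 80/73 -984/365 -2 -2 E
2 160/61 160/157 160/61 -30000/9577 -3 -2 S
3 20/17 40/61 20/17 -1560/1037 -3 -1 W
4 160/221 160/137 160/221 -39600/30277 -2 -1 N
5 80/73 16/5 80/73 -984/365 -2 -2 E
6 160/61 160/157 160/61 -30000/9577 -3 -2 S
7 20/17 40/61 20/17 -1560/1037 -3 -1 W
final -2 -1 N

n=0: pose=(-2,-1,N); sL=160/221, sR=160/137; mL=160/221, mR=-39600/30277; mL+mR=-80/137 → advance -1; mR−mL=-61520/30277 → turn -1·90°
n=1: pose=(-2,-2,E); sL=80/73, sR=16/5; mL=80/73, mR=-984/365; mL+mR=-8/5 → advance -1; mR−mL=-1384/365 → turn -1·90°
n=2: pose=(-3,-2,S); sL=160/61, sR=160/157; mL=160/61, mR=-30000/9577; mL+mR=-80/157 → advance -1; mR−mL=-55120/9577 → turn -1·90°
n=3: pose=(-3,-1,W); sL=20/17, sR=40/61; mL=20/17, mR=-1560/1037; mL+mR=-20/61 → advance -1; mR−mL=-2780/1037 → turn -1·90°
n=4: pose=(-2,-1,N); sL=160/221, sR=160/137; mL=160/221, mR=-39600/30277; mL+mR=-80/137 → advance -1; mR−mL=-61520/30277 → turn -1·90°
n=5: pose=(-2,-2,E); sL=80/73, sR=16/5; mL=80/73, mR=-984/365; mL+mR=-8/5 → advance -1; mR−mL=-1384/365 → turn -1·90°
n=6: pose=(-3,-2,S); sL=160/61, sR=160/157; mL=160/61, mR=-30000/9577; mL+mR=-80/157 → advance -1; mR−mL=-55120/9577 → turn -1·90°
n=7: pose=(-3,-1,W); sL=20/17, sR=40/61; mL=20/17, mR=-1560/1037; mL+mR=-20/61 → advance -1; mR−mL=-2780/1037 → turn -1·90°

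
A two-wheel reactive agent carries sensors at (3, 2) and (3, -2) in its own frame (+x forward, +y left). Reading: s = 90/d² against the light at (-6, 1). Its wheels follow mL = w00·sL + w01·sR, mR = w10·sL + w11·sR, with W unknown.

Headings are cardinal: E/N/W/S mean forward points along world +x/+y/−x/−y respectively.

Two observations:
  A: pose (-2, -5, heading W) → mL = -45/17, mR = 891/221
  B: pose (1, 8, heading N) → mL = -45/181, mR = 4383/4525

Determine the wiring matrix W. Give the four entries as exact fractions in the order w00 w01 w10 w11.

obs A: pose=(-2,-5,W) → sL=18/13, sR=90/17, mL=-45/17, mR=891/221
obs B: pose=(1,8,N) → sL=18/25, sR=90/181, mL=-45/181, mR=4383/4525
sensor matrix S = [[18/13, 90/17], [18/25, 90/181]]; det S = -624672/200005
solve [mL_A; mL_B] = S·[w00; w01] and [mR_A; mR_B] = S·[w10; w11]:
  w00 = 0, w01 = -1/2, w10 = 1, w11 = 1/2

0 -1/2 1 1/2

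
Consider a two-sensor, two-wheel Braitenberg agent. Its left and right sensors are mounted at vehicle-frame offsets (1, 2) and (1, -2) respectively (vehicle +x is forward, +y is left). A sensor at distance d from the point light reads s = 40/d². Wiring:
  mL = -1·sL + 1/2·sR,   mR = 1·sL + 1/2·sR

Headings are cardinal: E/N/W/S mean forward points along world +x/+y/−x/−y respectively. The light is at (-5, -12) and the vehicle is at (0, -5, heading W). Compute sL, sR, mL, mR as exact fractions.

left sensor world pos  = (-1, -7); dL² = 41
right sensor world pos = (-1, -3); dR² = 97
sL = 40/41 = 40/41
sR = 40/97 = 40/97
mL = -1·sL + 1/2·sR = -3060/3977
mR = 1·sL + 1/2·sR = 4700/3977

40/41 40/97 -3060/3977 4700/3977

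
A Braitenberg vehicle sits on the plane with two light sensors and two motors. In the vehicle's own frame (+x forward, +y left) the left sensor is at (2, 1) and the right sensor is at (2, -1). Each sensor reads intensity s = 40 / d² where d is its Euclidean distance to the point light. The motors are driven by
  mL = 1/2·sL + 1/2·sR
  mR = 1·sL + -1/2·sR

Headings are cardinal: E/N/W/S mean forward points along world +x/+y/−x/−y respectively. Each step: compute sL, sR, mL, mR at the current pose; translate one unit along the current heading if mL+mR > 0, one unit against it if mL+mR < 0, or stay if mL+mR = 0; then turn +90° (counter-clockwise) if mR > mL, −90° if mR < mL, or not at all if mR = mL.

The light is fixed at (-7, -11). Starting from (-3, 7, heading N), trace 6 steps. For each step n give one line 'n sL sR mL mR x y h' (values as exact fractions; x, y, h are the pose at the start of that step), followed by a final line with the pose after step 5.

n=0: pose=(-3,7,N); sL=40/409, sR=8/85; mL=3336/34765, mR=1764/34765; mL+mR=60/409 → advance +1; mR−mL=-1572/34765 → turn -1·90°
n=1: pose=(-3,8,E); sL=10/109, sR=1/9; mL=199/1962, mR=71/1962; mL+mR=15/109 → advance +1; mR−mL=-64/981 → turn -1·90°
n=2: pose=(-2,8,S); sL=8/65, sR=8/61; mL=504/3965, mR=228/3965; mL+mR=12/65 → advance +1; mR−mL=-276/3965 → turn -1·90°
n=3: pose=(-2,7,W); sL=20/149, sR=4/37; mL=668/5513, mR=442/5513; mL+mR=30/149 → advance +1; mR−mL=-226/5513 → turn -1·90°
n=4: pose=(-3,7,N); sL=40/409, sR=8/85; mL=3336/34765, mR=1764/34765; mL+mR=60/409 → advance +1; mR−mL=-1572/34765 → turn -1·90°
n=5: pose=(-3,8,E); sL=10/109, sR=1/9; mL=199/1962, mR=71/1962; mL+mR=15/109 → advance +1; mR−mL=-64/981 → turn -1·90°

0 40/409 8/85 3336/34765 1764/34765 -3 7 N
1 10/109 1/9 199/1962 71/1962 -3 8 E
2 8/65 8/61 504/3965 228/3965 -2 8 S
3 20/149 4/37 668/5513 442/5513 -2 7 W
4 40/409 8/85 3336/34765 1764/34765 -3 7 N
5 10/109 1/9 199/1962 71/1962 -3 8 E
final -2 8 S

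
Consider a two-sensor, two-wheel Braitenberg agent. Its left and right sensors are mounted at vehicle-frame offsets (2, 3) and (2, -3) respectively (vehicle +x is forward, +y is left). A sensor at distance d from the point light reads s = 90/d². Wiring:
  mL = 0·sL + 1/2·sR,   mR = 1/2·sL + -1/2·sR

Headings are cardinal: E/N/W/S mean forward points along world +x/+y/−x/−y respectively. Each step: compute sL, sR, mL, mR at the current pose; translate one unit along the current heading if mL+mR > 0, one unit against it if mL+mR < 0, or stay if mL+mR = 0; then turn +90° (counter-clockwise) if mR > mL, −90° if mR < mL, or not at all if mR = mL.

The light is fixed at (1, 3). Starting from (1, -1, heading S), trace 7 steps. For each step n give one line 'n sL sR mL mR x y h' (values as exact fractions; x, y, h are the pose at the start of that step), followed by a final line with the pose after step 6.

n=0: pose=(1,-1,S); sL=2, sR=2; mL=1, mR=0; mL+mR=1 → advance +1; mR−mL=-1 → turn -1·90°
n=1: pose=(1,-2,W); sL=45/34, sR=45/4; mL=45/8, mR=-675/136; mL+mR=45/68 → advance +1; mR−mL=-180/17 → turn -1·90°
n=2: pose=(0,-2,N); sL=18/5, sR=90/13; mL=45/13, mR=-108/65; mL+mR=9/5 → advance +1; mR−mL=-333/65 → turn -1·90°
n=3: pose=(0,-1,E); sL=45, sR=9/5; mL=9/10, mR=108/5; mL+mR=45/2 → advance +1; mR−mL=207/10 → turn +1·90°
n=4: pose=(1,-1,N); sL=90/13, sR=90/13; mL=45/13, mR=0; mL+mR=45/13 → advance +1; mR−mL=-45/13 → turn -1·90°
n=5: pose=(1,0,E); sL=45/2, sR=9/4; mL=9/8, mR=81/8; mL+mR=45/4 → advance +1; mR−mL=9 → turn +1·90°
n=6: pose=(2,0,N); sL=18, sR=90/17; mL=45/17, mR=108/17; mL+mR=9 → advance +1; mR−mL=63/17 → turn +1·90°

0 2 2 1 0 1 -1 S
1 45/34 45/4 45/8 -675/136 1 -2 W
2 18/5 90/13 45/13 -108/65 0 -2 N
3 45 9/5 9/10 108/5 0 -1 E
4 90/13 90/13 45/13 0 1 -1 N
5 45/2 9/4 9/8 81/8 1 0 E
6 18 90/17 45/17 108/17 2 0 N
final 2 1 W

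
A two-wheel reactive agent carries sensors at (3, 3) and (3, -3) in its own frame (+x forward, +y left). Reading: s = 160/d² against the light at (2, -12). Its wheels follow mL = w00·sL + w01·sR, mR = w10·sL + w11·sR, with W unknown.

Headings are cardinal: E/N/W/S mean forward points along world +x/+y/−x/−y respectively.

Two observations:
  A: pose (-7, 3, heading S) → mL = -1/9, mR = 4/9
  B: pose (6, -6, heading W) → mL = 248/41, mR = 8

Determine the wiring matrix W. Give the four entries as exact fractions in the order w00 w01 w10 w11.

obs A: pose=(-7,3,S) → sL=8/9, sR=5/9, mL=-1/9, mR=4/9
obs B: pose=(6,-6,W) → sL=16, sR=80/41, mL=248/41, mR=8
sensor matrix S = [[8/9, 5/9], [16, 80/41]]; det S = -880/123
solve [mL_A; mL_B] = S·[w00; w01] and [mR_A; mR_B] = S·[w10; w11]:
  w00 = 1/2, w01 = -1, w10 = 1/2, w11 = 0

1/2 -1 1/2 0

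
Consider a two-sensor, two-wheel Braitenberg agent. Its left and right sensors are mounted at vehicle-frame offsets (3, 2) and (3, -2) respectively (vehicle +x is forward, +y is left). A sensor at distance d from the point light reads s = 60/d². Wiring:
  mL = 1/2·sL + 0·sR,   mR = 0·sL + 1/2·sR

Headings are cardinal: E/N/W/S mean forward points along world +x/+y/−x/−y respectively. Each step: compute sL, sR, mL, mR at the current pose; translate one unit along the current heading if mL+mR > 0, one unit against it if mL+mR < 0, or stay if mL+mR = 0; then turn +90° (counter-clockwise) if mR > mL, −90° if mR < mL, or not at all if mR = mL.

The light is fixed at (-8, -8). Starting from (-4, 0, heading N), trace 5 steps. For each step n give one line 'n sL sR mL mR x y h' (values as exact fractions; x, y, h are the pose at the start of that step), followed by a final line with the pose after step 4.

0 12/25 60/157 6/25 30/157 -4 0 N
1 6/17 30/49 3/17 15/49 -4 1 E
2 20/51 60/193 10/51 30/193 -3 1 N
3 15/52 15/32 15/104 15/64 -3 2 E
4 12/37 60/233 6/37 30/233 -2 2 N
final -2 3 E

n=0: pose=(-4,0,N); sL=12/25, sR=60/157; mL=6/25, mR=30/157; mL+mR=1692/3925 → advance +1; mR−mL=-192/3925 → turn -1·90°
n=1: pose=(-4,1,E); sL=6/17, sR=30/49; mL=3/17, mR=15/49; mL+mR=402/833 → advance +1; mR−mL=108/833 → turn +1·90°
n=2: pose=(-3,1,N); sL=20/51, sR=60/193; mL=10/51, mR=30/193; mL+mR=3460/9843 → advance +1; mR−mL=-400/9843 → turn -1·90°
n=3: pose=(-3,2,E); sL=15/52, sR=15/32; mL=15/104, mR=15/64; mL+mR=315/832 → advance +1; mR−mL=75/832 → turn +1·90°
n=4: pose=(-2,2,N); sL=12/37, sR=60/233; mL=6/37, mR=30/233; mL+mR=2508/8621 → advance +1; mR−mL=-288/8621 → turn -1·90°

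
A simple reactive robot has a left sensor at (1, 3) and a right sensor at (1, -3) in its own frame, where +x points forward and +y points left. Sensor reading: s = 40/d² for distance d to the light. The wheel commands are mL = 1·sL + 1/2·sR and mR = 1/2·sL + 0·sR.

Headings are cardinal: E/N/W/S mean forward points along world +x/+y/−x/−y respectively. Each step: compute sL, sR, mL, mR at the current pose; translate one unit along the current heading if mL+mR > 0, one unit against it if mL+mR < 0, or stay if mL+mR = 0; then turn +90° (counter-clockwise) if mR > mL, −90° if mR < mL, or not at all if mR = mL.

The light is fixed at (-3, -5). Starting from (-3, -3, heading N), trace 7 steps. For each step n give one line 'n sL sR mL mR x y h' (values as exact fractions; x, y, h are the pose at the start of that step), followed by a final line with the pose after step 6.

0 20/9 20/9 10/3 10/9 -3 -3 N
1 40/37 40 780/37 20/37 -3 -2 E
2 2 5 9/2 1 -2 -2 S
3 40 8/5 204/5 20 -2 -3 W
4 20/9 20/9 10/3 10/9 -3 -3 N
5 40/37 40 780/37 20/37 -3 -2 E
6 2 5 9/2 1 -2 -2 S
final -2 -3 W

n=0: pose=(-3,-3,N); sL=20/9, sR=20/9; mL=10/3, mR=10/9; mL+mR=40/9 → advance +1; mR−mL=-20/9 → turn -1·90°
n=1: pose=(-3,-2,E); sL=40/37, sR=40; mL=780/37, mR=20/37; mL+mR=800/37 → advance +1; mR−mL=-760/37 → turn -1·90°
n=2: pose=(-2,-2,S); sL=2, sR=5; mL=9/2, mR=1; mL+mR=11/2 → advance +1; mR−mL=-7/2 → turn -1·90°
n=3: pose=(-2,-3,W); sL=40, sR=8/5; mL=204/5, mR=20; mL+mR=304/5 → advance +1; mR−mL=-104/5 → turn -1·90°
n=4: pose=(-3,-3,N); sL=20/9, sR=20/9; mL=10/3, mR=10/9; mL+mR=40/9 → advance +1; mR−mL=-20/9 → turn -1·90°
n=5: pose=(-3,-2,E); sL=40/37, sR=40; mL=780/37, mR=20/37; mL+mR=800/37 → advance +1; mR−mL=-760/37 → turn -1·90°
n=6: pose=(-2,-2,S); sL=2, sR=5; mL=9/2, mR=1; mL+mR=11/2 → advance +1; mR−mL=-7/2 → turn -1·90°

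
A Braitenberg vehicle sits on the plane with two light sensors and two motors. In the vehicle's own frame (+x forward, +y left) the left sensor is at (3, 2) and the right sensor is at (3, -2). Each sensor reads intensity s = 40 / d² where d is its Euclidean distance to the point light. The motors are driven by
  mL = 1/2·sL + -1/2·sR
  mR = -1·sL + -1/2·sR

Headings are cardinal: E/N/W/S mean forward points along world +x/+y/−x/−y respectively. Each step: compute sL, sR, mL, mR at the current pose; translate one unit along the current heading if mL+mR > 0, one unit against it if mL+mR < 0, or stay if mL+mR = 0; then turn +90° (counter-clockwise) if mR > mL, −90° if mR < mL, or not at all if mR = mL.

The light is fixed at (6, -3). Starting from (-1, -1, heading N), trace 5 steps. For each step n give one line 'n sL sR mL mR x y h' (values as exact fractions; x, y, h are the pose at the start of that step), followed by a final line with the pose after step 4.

0 20/53 4/5 -56/265 -206/265 -1 -1 N
1 8/5 40/17 -32/85 -236/85 -1 -2 E
2 1 5/13 4/13 -31/26 -2 -2 S
3 40/121 40/137 320/16577 -7900/16577 -2 -1 W
4 20/53 4/5 -56/265 -206/265 -1 -1 N
final -1 -2 E

n=0: pose=(-1,-1,N); sL=20/53, sR=4/5; mL=-56/265, mR=-206/265; mL+mR=-262/265 → advance -1; mR−mL=-30/53 → turn -1·90°
n=1: pose=(-1,-2,E); sL=8/5, sR=40/17; mL=-32/85, mR=-236/85; mL+mR=-268/85 → advance -1; mR−mL=-12/5 → turn -1·90°
n=2: pose=(-2,-2,S); sL=1, sR=5/13; mL=4/13, mR=-31/26; mL+mR=-23/26 → advance -1; mR−mL=-3/2 → turn -1·90°
n=3: pose=(-2,-1,W); sL=40/121, sR=40/137; mL=320/16577, mR=-7900/16577; mL+mR=-7580/16577 → advance -1; mR−mL=-60/121 → turn -1·90°
n=4: pose=(-1,-1,N); sL=20/53, sR=4/5; mL=-56/265, mR=-206/265; mL+mR=-262/265 → advance -1; mR−mL=-30/53 → turn -1·90°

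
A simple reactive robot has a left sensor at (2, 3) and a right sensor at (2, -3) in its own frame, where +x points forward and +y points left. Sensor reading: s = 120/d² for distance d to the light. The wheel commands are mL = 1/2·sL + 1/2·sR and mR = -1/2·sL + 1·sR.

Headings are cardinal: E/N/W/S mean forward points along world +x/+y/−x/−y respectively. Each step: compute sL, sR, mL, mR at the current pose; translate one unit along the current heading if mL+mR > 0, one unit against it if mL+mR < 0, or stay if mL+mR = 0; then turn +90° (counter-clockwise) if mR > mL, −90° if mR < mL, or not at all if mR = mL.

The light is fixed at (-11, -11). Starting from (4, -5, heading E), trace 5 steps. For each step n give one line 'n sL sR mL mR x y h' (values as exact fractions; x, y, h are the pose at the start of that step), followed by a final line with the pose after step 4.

n=0: pose=(4,-5,E); sL=12/37, sR=60/149; mL=2004/5513, mR=1326/5513; mL+mR=90/149 → advance +1; mR−mL=-678/5513 → turn -1·90°
n=1: pose=(5,-5,S); sL=120/377, sR=24/37; mL=6744/13949, mR=6828/13949; mL+mR=36/37 → advance +1; mR−mL=84/13949 → turn +1·90°
n=2: pose=(5,-6,E); sL=30/97, sR=15/41; mL=2685/7954, mR=840/3977; mL+mR=45/82 → advance +1; mR−mL=-1005/7954 → turn -1·90°
n=3: pose=(6,-6,S); sL=120/409, sR=24/41; mL=7368/16769, mR=7356/16769; mL+mR=36/41 → advance +1; mR−mL=-12/16769 → turn -1·90°
n=4: pose=(6,-7,W); sL=60/113, sR=60/137; mL=7500/15481, mR=2670/15481; mL+mR=90/137 → advance +1; mR−mL=-4830/15481 → turn -1·90°

0 12/37 60/149 2004/5513 1326/5513 4 -5 E
1 120/377 24/37 6744/13949 6828/13949 5 -5 S
2 30/97 15/41 2685/7954 840/3977 5 -6 E
3 120/409 24/41 7368/16769 7356/16769 6 -6 S
4 60/113 60/137 7500/15481 2670/15481 6 -7 W
final 5 -7 N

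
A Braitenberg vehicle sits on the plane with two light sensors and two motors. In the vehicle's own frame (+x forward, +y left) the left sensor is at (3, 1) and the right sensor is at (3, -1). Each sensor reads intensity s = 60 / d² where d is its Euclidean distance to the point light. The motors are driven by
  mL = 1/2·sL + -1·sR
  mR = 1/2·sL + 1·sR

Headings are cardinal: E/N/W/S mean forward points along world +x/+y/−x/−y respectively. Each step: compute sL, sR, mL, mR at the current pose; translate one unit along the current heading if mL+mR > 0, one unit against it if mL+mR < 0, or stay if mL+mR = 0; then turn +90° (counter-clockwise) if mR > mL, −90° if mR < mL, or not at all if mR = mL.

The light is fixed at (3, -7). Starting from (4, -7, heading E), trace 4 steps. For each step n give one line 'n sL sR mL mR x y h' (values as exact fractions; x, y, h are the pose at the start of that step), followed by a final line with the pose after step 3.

n=0: pose=(4,-7,E); sL=60/17, sR=60/17; mL=-30/17, mR=90/17; mL+mR=60/17 → advance +1; mR−mL=120/17 → turn +1·90°
n=1: pose=(5,-7,N); sL=6, sR=10/3; mL=-1/3, mR=19/3; mL+mR=6 → advance +1; mR−mL=20/3 → turn +1·90°
n=2: pose=(5,-6,W); sL=60, sR=12; mL=18, mR=42; mL+mR=60 → advance +1; mR−mL=24 → turn +1·90°
n=3: pose=(4,-6,S); sL=15/2, sR=15; mL=-45/4, mR=75/4; mL+mR=15/2 → advance +1; mR−mL=30 → turn +1·90°

0 60/17 60/17 -30/17 90/17 4 -7 E
1 6 10/3 -1/3 19/3 5 -7 N
2 60 12 18 42 5 -6 W
3 15/2 15 -45/4 75/4 4 -6 S
final 4 -7 E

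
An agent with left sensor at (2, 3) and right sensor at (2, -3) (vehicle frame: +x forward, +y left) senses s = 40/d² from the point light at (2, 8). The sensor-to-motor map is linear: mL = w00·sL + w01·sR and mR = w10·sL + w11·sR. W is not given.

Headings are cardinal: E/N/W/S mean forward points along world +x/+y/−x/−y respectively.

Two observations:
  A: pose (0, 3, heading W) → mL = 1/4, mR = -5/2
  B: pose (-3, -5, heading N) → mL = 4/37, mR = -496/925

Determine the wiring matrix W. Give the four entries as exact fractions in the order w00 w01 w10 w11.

obs A: pose=(0,3,W) → sL=1/2, sR=2, mL=1/4, mR=-5/2
obs B: pose=(-3,-5,N) → sL=8/37, sR=8/25, mL=4/37, mR=-496/925
sensor matrix S = [[1/2, 2], [8/37, 8/25]]; det S = -252/925
solve [mL_A; mL_B] = S·[w00; w01] and [mR_A; mR_B] = S·[w10; w11]:
  w00 = 1/2, w01 = 0, w10 = -1, w11 = -1

1/2 0 -1 -1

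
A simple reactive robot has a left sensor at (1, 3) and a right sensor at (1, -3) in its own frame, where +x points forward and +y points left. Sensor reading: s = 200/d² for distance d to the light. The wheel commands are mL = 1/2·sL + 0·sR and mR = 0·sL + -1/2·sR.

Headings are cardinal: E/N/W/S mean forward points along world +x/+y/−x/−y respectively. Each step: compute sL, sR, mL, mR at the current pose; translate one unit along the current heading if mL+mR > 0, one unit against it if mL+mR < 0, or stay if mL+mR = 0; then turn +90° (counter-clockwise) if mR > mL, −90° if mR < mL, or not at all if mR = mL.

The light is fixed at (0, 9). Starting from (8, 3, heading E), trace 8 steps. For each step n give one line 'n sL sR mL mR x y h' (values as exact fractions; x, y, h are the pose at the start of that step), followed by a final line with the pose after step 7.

0 20/9 100/81 10/9 -50/81 8 3 E
1 200/193 40/17 100/193 -20/17 9 3 S
2 25/16 50/17 25/32 -25/17 9 4 W
3 40/13 40/37 20/13 -20/37 10 4 N
4 100/61 20/17 50/61 -10/17 10 5 E
5 200/221 200/89 100/221 -100/89 11 5 S
6 25/17 2 25/34 -1 11 6 W
7 40/17 200/229 20/17 -100/229 12 6 N
final 12 7 E

n=0: pose=(8,3,E); sL=20/9, sR=100/81; mL=10/9, mR=-50/81; mL+mR=40/81 → advance +1; mR−mL=-140/81 → turn -1·90°
n=1: pose=(9,3,S); sL=200/193, sR=40/17; mL=100/193, mR=-20/17; mL+mR=-2160/3281 → advance -1; mR−mL=-5560/3281 → turn -1·90°
n=2: pose=(9,4,W); sL=25/16, sR=50/17; mL=25/32, mR=-25/17; mL+mR=-375/544 → advance -1; mR−mL=-1225/544 → turn -1·90°
n=3: pose=(10,4,N); sL=40/13, sR=40/37; mL=20/13, mR=-20/37; mL+mR=480/481 → advance +1; mR−mL=-1000/481 → turn -1·90°
n=4: pose=(10,5,E); sL=100/61, sR=20/17; mL=50/61, mR=-10/17; mL+mR=240/1037 → advance +1; mR−mL=-1460/1037 → turn -1·90°
n=5: pose=(11,5,S); sL=200/221, sR=200/89; mL=100/221, mR=-100/89; mL+mR=-13200/19669 → advance -1; mR−mL=-31000/19669 → turn -1·90°
n=6: pose=(11,6,W); sL=25/17, sR=2; mL=25/34, mR=-1; mL+mR=-9/34 → advance -1; mR−mL=-59/34 → turn -1·90°
n=7: pose=(12,6,N); sL=40/17, sR=200/229; mL=20/17, mR=-100/229; mL+mR=2880/3893 → advance +1; mR−mL=-6280/3893 → turn -1·90°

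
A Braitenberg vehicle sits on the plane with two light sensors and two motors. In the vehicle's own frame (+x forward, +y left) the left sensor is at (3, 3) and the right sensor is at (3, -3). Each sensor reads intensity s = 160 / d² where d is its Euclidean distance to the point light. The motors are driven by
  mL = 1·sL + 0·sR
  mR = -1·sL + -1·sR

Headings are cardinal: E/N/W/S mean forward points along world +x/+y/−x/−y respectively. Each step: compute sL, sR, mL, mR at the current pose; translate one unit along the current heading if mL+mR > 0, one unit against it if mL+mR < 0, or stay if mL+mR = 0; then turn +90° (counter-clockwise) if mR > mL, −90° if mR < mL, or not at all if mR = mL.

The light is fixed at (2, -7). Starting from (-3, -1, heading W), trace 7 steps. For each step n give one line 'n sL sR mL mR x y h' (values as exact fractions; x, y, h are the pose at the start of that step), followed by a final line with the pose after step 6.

n=0: pose=(-3,-1,W); sL=160/73, sR=32/29; mL=160/73, mR=-6976/2117; mL+mR=-32/29 → advance -1; mR−mL=-11616/2117 → turn -1·90°
n=1: pose=(-2,-1,N); sL=16/13, sR=80/41; mL=16/13, mR=-1696/533; mL+mR=-80/41 → advance -1; mR−mL=-2352/533 → turn -1·90°
n=2: pose=(-2,-2,E); sL=32/13, sR=32; mL=32/13, mR=-448/13; mL+mR=-32 → advance -1; mR−mL=-480/13 → turn -1·90°
n=3: pose=(-3,-2,S); sL=20, sR=40/17; mL=20, mR=-380/17; mL+mR=-40/17 → advance -1; mR−mL=-720/17 → turn -1·90°
n=4: pose=(-3,-1,W); sL=160/73, sR=32/29; mL=160/73, mR=-6976/2117; mL+mR=-32/29 → advance -1; mR−mL=-11616/2117 → turn -1·90°
n=5: pose=(-2,-1,N); sL=16/13, sR=80/41; mL=16/13, mR=-1696/533; mL+mR=-80/41 → advance -1; mR−mL=-2352/533 → turn -1·90°
n=6: pose=(-2,-2,E); sL=32/13, sR=32; mL=32/13, mR=-448/13; mL+mR=-32 → advance -1; mR−mL=-480/13 → turn -1·90°

0 160/73 32/29 160/73 -6976/2117 -3 -1 W
1 16/13 80/41 16/13 -1696/533 -2 -1 N
2 32/13 32 32/13 -448/13 -2 -2 E
3 20 40/17 20 -380/17 -3 -2 S
4 160/73 32/29 160/73 -6976/2117 -3 -1 W
5 16/13 80/41 16/13 -1696/533 -2 -1 N
6 32/13 32 32/13 -448/13 -2 -2 E
final -3 -2 S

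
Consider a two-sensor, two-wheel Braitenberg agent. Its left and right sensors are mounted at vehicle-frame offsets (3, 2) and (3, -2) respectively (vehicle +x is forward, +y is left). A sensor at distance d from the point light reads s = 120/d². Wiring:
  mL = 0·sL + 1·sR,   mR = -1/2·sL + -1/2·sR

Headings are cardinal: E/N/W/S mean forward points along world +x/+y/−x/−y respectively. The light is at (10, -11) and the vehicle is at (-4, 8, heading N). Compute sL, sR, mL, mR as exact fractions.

left sensor world pos  = (-6, 11); dL² = 740
right sensor world pos = (-2, 11); dR² = 628
sL = 120/740 = 6/37
sR = 120/628 = 30/157
mL = 0·sL + 1·sR = 30/157
mR = -1/2·sL + -1/2·sR = -1026/5809

6/37 30/157 30/157 -1026/5809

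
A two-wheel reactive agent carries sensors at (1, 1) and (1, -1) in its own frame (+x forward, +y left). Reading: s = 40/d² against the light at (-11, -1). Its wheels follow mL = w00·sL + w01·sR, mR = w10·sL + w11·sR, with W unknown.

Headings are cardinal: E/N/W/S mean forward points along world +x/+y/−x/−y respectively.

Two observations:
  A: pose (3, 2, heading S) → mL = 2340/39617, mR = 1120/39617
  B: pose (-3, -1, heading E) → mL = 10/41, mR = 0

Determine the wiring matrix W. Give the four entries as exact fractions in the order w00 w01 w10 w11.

obs A: pose=(3,2,S) → sL=40/229, sR=40/173, mL=2340/39617, mR=1120/39617
obs B: pose=(-3,-1,E) → sL=20/41, sR=20/41, mL=10/41, mR=0
sensor matrix S = [[40/229, 40/173], [20/41, 20/41]]; det S = -44800/1624297
solve [mL_A; mL_B] = S·[w00; w01] and [mR_A; mR_B] = S·[w10; w11]:
  w00 = 1, w01 = -1/2, w10 = -1/2, w11 = 1/2

1 -1/2 -1/2 1/2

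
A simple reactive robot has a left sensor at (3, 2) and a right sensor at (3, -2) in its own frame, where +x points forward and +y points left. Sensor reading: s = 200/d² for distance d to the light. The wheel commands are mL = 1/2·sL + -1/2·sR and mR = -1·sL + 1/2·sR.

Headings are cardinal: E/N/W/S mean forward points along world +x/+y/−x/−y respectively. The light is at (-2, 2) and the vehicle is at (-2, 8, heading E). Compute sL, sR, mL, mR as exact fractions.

left sensor world pos  = (1, 10); dL² = 73
right sensor world pos = (1, 6); dR² = 25
sL = 200/73 = 200/73
sR = 200/25 = 8
mL = 1/2·sL + -1/2·sR = -192/73
mR = -1·sL + 1/2·sR = 92/73

200/73 8 -192/73 92/73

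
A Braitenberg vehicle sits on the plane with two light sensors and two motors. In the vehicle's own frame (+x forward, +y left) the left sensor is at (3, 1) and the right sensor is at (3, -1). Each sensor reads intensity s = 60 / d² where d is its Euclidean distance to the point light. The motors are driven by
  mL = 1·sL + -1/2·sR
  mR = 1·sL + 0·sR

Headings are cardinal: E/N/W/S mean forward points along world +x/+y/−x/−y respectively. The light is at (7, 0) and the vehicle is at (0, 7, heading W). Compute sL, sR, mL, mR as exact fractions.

left sensor world pos  = (-3, 6); dL² = 136
right sensor world pos = (-3, 8); dR² = 164
sL = 60/136 = 15/34
sR = 60/164 = 15/41
mL = 1·sL + -1/2·sR = 180/697
mR = 1·sL + 0·sR = 15/34

15/34 15/41 180/697 15/34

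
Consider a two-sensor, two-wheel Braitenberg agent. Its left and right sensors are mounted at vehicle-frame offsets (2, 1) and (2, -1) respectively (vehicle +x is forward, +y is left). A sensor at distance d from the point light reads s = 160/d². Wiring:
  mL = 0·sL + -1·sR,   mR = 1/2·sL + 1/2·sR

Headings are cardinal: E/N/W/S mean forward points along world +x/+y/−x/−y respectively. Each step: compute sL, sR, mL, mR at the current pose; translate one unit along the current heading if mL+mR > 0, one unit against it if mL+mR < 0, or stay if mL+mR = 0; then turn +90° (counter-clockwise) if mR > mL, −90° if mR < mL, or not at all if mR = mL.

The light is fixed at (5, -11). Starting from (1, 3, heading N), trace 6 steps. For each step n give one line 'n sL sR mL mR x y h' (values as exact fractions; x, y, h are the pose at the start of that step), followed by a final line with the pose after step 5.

n=0: pose=(1,3,N); sL=160/281, sR=32/53; mL=-32/53, mR=8736/14893; mL+mR=-256/14893 → advance -1; mR−mL=17728/14893 → turn +1·90°
n=1: pose=(1,2,W); sL=8/9, sR=20/29; mL=-20/29, mR=206/261; mL+mR=26/261 → advance +1; mR−mL=386/261 → turn +1·90°
n=2: pose=(0,2,S); sL=160/137, sR=160/157; mL=-160/157, mR=23520/21509; mL+mR=1600/21509 → advance +1; mR−mL=45440/21509 → turn +1·90°
n=3: pose=(0,1,E); sL=80/89, sR=16/13; mL=-16/13, mR=1232/1157; mL+mR=-192/1157 → advance -1; mR−mL=2656/1157 → turn +1·90°
n=4: pose=(-1,1,N); sL=32/49, sR=160/221; mL=-160/221, mR=7456/10829; mL+mR=-384/10829 → advance -1; mR−mL=15296/10829 → turn +1·90°
n=5: pose=(-1,0,W); sL=40/41, sR=10/13; mL=-10/13, mR=465/533; mL+mR=55/533 → advance +1; mR−mL=875/533 → turn +1·90°

0 160/281 32/53 -32/53 8736/14893 1 3 N
1 8/9 20/29 -20/29 206/261 1 2 W
2 160/137 160/157 -160/157 23520/21509 0 2 S
3 80/89 16/13 -16/13 1232/1157 0 1 E
4 32/49 160/221 -160/221 7456/10829 -1 1 N
5 40/41 10/13 -10/13 465/533 -1 0 W
final -2 0 S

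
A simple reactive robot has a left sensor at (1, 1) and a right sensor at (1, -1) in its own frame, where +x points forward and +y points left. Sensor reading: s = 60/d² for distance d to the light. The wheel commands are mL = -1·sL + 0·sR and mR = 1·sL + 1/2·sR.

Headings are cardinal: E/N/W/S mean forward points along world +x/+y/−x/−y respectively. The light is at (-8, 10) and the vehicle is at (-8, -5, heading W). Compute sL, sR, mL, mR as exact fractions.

60/257 60/197 -60/257 19530/50629

left sensor world pos  = (-9, -6); dL² = 257
right sensor world pos = (-9, -4); dR² = 197
sL = 60/257 = 60/257
sR = 60/197 = 60/197
mL = -1·sL + 0·sR = -60/257
mR = 1·sL + 1/2·sR = 19530/50629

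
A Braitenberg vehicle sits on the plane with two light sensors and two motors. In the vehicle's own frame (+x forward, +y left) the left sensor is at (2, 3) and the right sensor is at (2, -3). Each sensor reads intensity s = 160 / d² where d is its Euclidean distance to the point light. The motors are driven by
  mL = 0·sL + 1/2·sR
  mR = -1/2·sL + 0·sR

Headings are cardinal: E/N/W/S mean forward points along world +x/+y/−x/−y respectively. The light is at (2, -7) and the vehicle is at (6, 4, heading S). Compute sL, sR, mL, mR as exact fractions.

16/13 80/41 40/41 -8/13

left sensor world pos  = (9, 2); dL² = 130
right sensor world pos = (3, 2); dR² = 82
sL = 160/130 = 16/13
sR = 160/82 = 80/41
mL = 0·sL + 1/2·sR = 40/41
mR = -1/2·sL + 0·sR = -8/13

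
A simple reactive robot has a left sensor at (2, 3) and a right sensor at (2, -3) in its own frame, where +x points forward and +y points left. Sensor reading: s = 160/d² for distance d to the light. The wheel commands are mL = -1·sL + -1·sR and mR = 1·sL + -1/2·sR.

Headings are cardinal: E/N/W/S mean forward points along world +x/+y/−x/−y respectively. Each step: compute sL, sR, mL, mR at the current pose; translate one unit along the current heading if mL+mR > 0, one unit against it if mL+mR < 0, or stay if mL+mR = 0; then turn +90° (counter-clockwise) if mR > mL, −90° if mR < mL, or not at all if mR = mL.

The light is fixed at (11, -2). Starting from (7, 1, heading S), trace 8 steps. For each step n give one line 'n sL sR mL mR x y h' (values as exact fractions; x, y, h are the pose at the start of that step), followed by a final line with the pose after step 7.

n=0: pose=(7,1,S); sL=80, sR=16/5; mL=-416/5, mR=392/5; mL+mR=-24/5 → advance -1; mR−mL=808/5 → turn +1·90°
n=1: pose=(7,2,E); sL=160/53, sR=32; mL=-1856/53, mR=-688/53; mL+mR=-48 → advance -1; mR−mL=1168/53 → turn +1·90°
n=2: pose=(6,2,N); sL=8/5, sR=4; mL=-28/5, mR=-2/5; mL+mR=-6 → advance -1; mR−mL=26/5 → turn +1·90°
n=3: pose=(6,1,W); sL=160/49, sR=32/17; mL=-4288/833, mR=1936/833; mL+mR=-48/17 → advance -1; mR−mL=6224/833 → turn +1·90°
n=4: pose=(7,1,S); sL=80, sR=16/5; mL=-416/5, mR=392/5; mL+mR=-24/5 → advance -1; mR−mL=808/5 → turn +1·90°
n=5: pose=(7,2,E); sL=160/53, sR=32; mL=-1856/53, mR=-688/53; mL+mR=-48 → advance -1; mR−mL=1168/53 → turn +1·90°
n=6: pose=(6,2,N); sL=8/5, sR=4; mL=-28/5, mR=-2/5; mL+mR=-6 → advance -1; mR−mL=26/5 → turn +1·90°
n=7: pose=(6,1,W); sL=160/49, sR=32/17; mL=-4288/833, mR=1936/833; mL+mR=-48/17 → advance -1; mR−mL=6224/833 → turn +1·90°

0 80 16/5 -416/5 392/5 7 1 S
1 160/53 32 -1856/53 -688/53 7 2 E
2 8/5 4 -28/5 -2/5 6 2 N
3 160/49 32/17 -4288/833 1936/833 6 1 W
4 80 16/5 -416/5 392/5 7 1 S
5 160/53 32 -1856/53 -688/53 7 2 E
6 8/5 4 -28/5 -2/5 6 2 N
7 160/49 32/17 -4288/833 1936/833 6 1 W
final 7 1 S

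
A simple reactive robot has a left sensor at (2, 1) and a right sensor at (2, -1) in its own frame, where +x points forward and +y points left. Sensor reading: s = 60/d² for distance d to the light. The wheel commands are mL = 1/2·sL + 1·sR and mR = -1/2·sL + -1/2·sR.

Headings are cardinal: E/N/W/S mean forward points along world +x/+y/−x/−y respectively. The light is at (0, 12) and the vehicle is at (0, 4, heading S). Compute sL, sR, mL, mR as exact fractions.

60/101 60/101 90/101 -60/101

left sensor world pos  = (1, 2); dL² = 101
right sensor world pos = (-1, 2); dR² = 101
sL = 60/101 = 60/101
sR = 60/101 = 60/101
mL = 1/2·sL + 1·sR = 90/101
mR = -1/2·sL + -1/2·sR = -60/101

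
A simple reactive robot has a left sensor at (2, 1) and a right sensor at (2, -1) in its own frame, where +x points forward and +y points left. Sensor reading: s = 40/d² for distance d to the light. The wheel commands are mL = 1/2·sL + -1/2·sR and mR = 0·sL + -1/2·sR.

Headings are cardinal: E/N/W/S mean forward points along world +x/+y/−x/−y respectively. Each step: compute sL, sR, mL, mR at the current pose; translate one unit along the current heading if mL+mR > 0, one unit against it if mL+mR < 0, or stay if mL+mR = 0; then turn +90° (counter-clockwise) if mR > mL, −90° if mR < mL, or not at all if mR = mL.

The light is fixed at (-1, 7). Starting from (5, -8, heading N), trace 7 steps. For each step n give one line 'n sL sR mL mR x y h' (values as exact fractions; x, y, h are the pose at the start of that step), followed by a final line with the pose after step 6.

n=0: pose=(5,-8,N); sL=20/97, sR=20/109; mL=120/10573, mR=-10/109; mL+mR=-850/10573 → advance -1; mR−mL=-10/97 → turn -1·90°
n=1: pose=(5,-9,E); sL=40/289, sR=40/353; mL=1280/102017, mR=-20/353; mL+mR=-4500/102017 → advance -1; mR−mL=-20/289 → turn -1·90°
n=2: pose=(4,-9,S); sL=1/9, sR=2/17; mL=-1/306, mR=-1/17; mL+mR=-19/306 → advance -1; mR−mL=-1/18 → turn -1·90°
n=3: pose=(4,-8,W); sL=8/53, sR=8/41; mL=-48/2173, mR=-4/41; mL+mR=-260/2173 → advance -1; mR−mL=-4/53 → turn -1·90°
n=4: pose=(5,-8,N); sL=20/97, sR=20/109; mL=120/10573, mR=-10/109; mL+mR=-850/10573 → advance -1; mR−mL=-10/97 → turn -1·90°
n=5: pose=(5,-9,E); sL=40/289, sR=40/353; mL=1280/102017, mR=-20/353; mL+mR=-4500/102017 → advance -1; mR−mL=-20/289 → turn -1·90°
n=6: pose=(4,-9,S); sL=1/9, sR=2/17; mL=-1/306, mR=-1/17; mL+mR=-19/306 → advance -1; mR−mL=-1/18 → turn -1·90°

0 20/97 20/109 120/10573 -10/109 5 -8 N
1 40/289 40/353 1280/102017 -20/353 5 -9 E
2 1/9 2/17 -1/306 -1/17 4 -9 S
3 8/53 8/41 -48/2173 -4/41 4 -8 W
4 20/97 20/109 120/10573 -10/109 5 -8 N
5 40/289 40/353 1280/102017 -20/353 5 -9 E
6 1/9 2/17 -1/306 -1/17 4 -9 S
final 4 -8 W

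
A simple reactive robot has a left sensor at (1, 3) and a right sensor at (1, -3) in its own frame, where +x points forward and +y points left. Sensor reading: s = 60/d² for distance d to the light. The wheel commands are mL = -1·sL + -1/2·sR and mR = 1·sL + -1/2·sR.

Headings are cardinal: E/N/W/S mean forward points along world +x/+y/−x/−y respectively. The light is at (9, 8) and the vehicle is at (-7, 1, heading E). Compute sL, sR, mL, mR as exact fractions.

60/241 12/65 -5346/15665 2454/15665

left sensor world pos  = (-6, 4); dL² = 241
right sensor world pos = (-6, -2); dR² = 325
sL = 60/241 = 60/241
sR = 60/325 = 12/65
mL = -1·sL + -1/2·sR = -5346/15665
mR = 1·sL + -1/2·sR = 2454/15665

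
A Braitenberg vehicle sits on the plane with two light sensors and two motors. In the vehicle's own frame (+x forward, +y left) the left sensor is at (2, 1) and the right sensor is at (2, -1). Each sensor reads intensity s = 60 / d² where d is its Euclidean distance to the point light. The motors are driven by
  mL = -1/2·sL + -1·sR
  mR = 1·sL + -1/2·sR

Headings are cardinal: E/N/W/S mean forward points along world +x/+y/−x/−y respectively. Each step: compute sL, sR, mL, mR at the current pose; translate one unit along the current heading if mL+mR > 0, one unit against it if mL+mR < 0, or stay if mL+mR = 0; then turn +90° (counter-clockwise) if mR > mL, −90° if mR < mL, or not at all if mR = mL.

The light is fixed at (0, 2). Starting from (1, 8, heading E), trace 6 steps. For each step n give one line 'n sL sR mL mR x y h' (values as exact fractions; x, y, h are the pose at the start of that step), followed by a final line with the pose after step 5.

0 30/29 30/17 -1125/493 75/493 1 8 E
1 12/13 12/13 -18/13 6/13 0 8 N
2 3 3/2 -3 9/4 0 7 W
3 60/13 20/3 -350/39 50/39 1 7 S
4 30/29 30/17 -1125/493 75/493 1 8 E
5 12/13 12/13 -18/13 6/13 0 8 N
final 0 7 W

n=0: pose=(1,8,E); sL=30/29, sR=30/17; mL=-1125/493, mR=75/493; mL+mR=-1050/493 → advance -1; mR−mL=1200/493 → turn +1·90°
n=1: pose=(0,8,N); sL=12/13, sR=12/13; mL=-18/13, mR=6/13; mL+mR=-12/13 → advance -1; mR−mL=24/13 → turn +1·90°
n=2: pose=(0,7,W); sL=3, sR=3/2; mL=-3, mR=9/4; mL+mR=-3/4 → advance -1; mR−mL=21/4 → turn +1·90°
n=3: pose=(1,7,S); sL=60/13, sR=20/3; mL=-350/39, mR=50/39; mL+mR=-100/13 → advance -1; mR−mL=400/39 → turn +1·90°
n=4: pose=(1,8,E); sL=30/29, sR=30/17; mL=-1125/493, mR=75/493; mL+mR=-1050/493 → advance -1; mR−mL=1200/493 → turn +1·90°
n=5: pose=(0,8,N); sL=12/13, sR=12/13; mL=-18/13, mR=6/13; mL+mR=-12/13 → advance -1; mR−mL=24/13 → turn +1·90°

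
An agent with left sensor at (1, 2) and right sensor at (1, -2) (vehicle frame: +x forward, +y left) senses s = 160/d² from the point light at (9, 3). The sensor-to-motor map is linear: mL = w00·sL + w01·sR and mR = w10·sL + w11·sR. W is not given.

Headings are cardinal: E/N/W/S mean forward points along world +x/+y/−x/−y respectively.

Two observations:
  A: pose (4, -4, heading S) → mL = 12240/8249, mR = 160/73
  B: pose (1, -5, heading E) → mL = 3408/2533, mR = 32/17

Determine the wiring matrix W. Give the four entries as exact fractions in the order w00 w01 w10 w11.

1 -1/2 1 0

obs A: pose=(4,-4,S) → sL=160/73, sR=160/113, mL=12240/8249, mR=160/73
obs B: pose=(1,-5,E) → sL=32/17, sR=160/149, mL=3408/2533, mR=32/17
sensor matrix S = [[160/73, 160/113], [32/17, 160/149]]; det S = -6512640/20894717
solve [mL_A; mL_B] = S·[w00; w01] and [mR_A; mR_B] = S·[w10; w11]:
  w00 = 1, w01 = -1/2, w10 = 1, w11 = 0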